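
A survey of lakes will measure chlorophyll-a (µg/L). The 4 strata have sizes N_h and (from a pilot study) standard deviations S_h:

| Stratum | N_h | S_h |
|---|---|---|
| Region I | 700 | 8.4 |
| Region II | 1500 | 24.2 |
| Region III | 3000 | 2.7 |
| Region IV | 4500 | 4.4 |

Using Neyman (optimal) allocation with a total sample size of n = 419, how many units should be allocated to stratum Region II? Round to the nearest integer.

Neyman allocation: n_h = n · N_h S_h / Σ N_i S_i, with n = 419.
  stratum Region I: N_h·S_h = 700·8.4 = 5880.00
  stratum Region II: N_h·S_h = 1500·24.2 = 36300.00
  stratum Region III: N_h·S_h = 3000·2.7 = 8100.00
  stratum Region IV: N_h·S_h = 4500·4.4 = 19800.00
Σ N_h S_h = 70080.00
n for stratum Region II = 419·36300.00/70080.00 = 217.033 → 217

217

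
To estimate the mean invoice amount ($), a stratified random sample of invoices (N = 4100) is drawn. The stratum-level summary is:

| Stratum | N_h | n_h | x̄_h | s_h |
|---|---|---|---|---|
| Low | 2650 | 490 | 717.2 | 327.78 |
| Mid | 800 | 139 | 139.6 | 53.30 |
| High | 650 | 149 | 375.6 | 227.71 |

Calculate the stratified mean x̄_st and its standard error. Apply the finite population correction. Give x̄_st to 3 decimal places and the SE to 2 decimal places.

x̄_st = Σ W_h x̄_h = (2650·717.2 + 800·139.6 + 650·375.6)/4100 = 550.34146
V̂(x̄_st) = Σ W_h² (1 − n_h/N_h) s_h²/n_h, with W_h = N_h/N and N = 4100:
  stratum Low: (2650/4100)²·(1 − 490/2650)·327.78²/490 = 74.6622
  stratum Mid: (800/4100)²·(1 − 139/800)·53.30²/139 = 0.642929
  stratum High: (650/4100)²·(1 − 149/650)·227.71²/149 = 6.74157
V̂(x̄_st) = 82.0467
SE(x̄_st) = √82.0467 = 9.05796

x̄_st ≈ 550.341, SE ≈ 9.06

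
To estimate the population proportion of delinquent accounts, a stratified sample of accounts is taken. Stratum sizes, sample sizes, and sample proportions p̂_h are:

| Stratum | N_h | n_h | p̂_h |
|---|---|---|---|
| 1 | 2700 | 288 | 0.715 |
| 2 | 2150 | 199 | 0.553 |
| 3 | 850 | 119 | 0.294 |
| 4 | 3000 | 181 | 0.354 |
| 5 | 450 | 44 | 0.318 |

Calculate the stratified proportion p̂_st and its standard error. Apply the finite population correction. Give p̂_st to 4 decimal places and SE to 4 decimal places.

p̂_st ≈ 0.4999, SE ≈ 0.0164

N = 9150; stratum weights W_h = N_h/N.
p̂_st = Σ W_h p̂_h = (2700·0.715 + 2150·0.553 + 850·0.294 + 3000·0.354 + 450·0.318)/9150 = 0.49994
V̂(p̂_st) = Σ W_h² (1 − n_h/N_h) p̂_h(1−p̂_h)/(n_h−1):
  stratum 1: (2700/9150)²·(1 − 288/2700)·0.715·0.285/287 = 5.52291e-05
  stratum 2: (2150/9150)²·(1 − 199/2150)·0.553·0.447/198 = 6.25491e-05
  stratum 3: (850/9150)²·(1 − 119/850)·0.294·0.706/118 = 1.30546e-05
  stratum 4: (3000/9150)²·(1 − 181/3000)·0.354·0.646/180 = 0.000128333
  stratum 5: (450/9150)²·(1 − 44/450)·0.318·0.682/43 = 1.10063e-05
V̂(p̂_st) = 0.000270172; SE = √V̂ = 0.0164369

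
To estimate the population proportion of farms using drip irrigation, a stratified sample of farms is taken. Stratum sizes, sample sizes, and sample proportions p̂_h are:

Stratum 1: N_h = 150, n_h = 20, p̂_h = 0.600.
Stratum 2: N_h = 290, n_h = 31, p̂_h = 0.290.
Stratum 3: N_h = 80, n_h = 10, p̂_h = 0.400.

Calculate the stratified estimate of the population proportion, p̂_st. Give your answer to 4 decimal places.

p̂_st ≈ 0.3963

N = 520; stratum weights W_h = N_h/N.
p̂_st = Σ W_h p̂_h = (150·0.600 + 290·0.290 + 80·0.400)/520 = 0.39635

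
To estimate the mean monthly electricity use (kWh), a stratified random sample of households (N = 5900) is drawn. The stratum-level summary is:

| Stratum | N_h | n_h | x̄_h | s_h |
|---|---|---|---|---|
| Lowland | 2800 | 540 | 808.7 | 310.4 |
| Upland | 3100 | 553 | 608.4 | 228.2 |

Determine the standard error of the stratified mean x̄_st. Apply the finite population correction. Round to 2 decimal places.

V̂(x̄_st) = Σ W_h² (1 − n_h/N_h) s_h²/n_h, with W_h = N_h/N and N = 5900:
  stratum Lowland: (2800/5900)²·(1 − 540/2800)·310.4²/540 = 32.4349
  stratum Upland: (3100/5900)²·(1 − 553/3100)·228.2²/553 = 21.3596
V̂(x̄_st) = 53.7944
SE(x̄_st) = √53.7944 = 7.33447

SE(x̄_st) ≈ 7.33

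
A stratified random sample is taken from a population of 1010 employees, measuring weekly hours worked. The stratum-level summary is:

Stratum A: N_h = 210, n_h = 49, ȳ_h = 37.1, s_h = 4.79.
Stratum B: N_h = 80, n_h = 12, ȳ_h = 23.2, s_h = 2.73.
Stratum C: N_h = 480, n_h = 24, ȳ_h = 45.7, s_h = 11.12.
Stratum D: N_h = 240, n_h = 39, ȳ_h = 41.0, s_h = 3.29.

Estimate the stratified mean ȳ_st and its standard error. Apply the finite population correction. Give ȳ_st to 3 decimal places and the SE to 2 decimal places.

ȳ_st ≈ 41.013, SE ≈ 1.07

ȳ_st = Σ W_h ȳ_h = (210·37.1 + 80·23.2 + 480·45.7 + 240·41.0)/1010 = 41.01287
V̂(ȳ_st) = Σ W_h² (1 − n_h/N_h) s_h²/n_h, with W_h = N_h/N and N = 1010:
  stratum A: (210/1010)²·(1 − 49/210)·4.79²/49 = 0.0155195
  stratum B: (80/1010)²·(1 − 12/80)·2.73²/12 = 0.00331208
  stratum C: (480/1010)²·(1 − 24/480)·11.12²/24 = 1.10551
  stratum D: (240/1010)²·(1 − 39/240)·3.29²/39 = 0.0131248
V̂(ȳ_st) = 1.13746
SE(ȳ_st) = √1.13746 = 1.06652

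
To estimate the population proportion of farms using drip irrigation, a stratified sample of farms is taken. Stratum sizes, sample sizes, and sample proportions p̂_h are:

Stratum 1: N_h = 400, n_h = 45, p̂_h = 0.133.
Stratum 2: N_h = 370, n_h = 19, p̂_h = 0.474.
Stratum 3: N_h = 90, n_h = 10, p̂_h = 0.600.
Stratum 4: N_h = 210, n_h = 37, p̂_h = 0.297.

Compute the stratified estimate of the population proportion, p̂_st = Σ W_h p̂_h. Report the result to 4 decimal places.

N = 1070; stratum weights W_h = N_h/N.
p̂_st = Σ W_h p̂_h = (400·0.133 + 370·0.474 + 90·0.600 + 210·0.297)/1070 = 0.32238

p̂_st ≈ 0.3224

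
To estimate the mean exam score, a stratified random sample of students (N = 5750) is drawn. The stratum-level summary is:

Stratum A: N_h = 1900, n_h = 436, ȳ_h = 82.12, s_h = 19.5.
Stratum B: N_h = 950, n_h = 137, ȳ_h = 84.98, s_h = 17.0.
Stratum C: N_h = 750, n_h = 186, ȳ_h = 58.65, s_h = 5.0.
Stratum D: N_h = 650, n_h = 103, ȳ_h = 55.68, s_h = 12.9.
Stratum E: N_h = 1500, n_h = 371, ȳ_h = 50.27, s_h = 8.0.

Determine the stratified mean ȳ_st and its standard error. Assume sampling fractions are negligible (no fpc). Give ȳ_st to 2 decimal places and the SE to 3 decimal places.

ȳ_st = Σ W_h ȳ_h = (1900·82.12 + 950·84.98 + 750·58.65 + 650·55.68 + 1500·50.27)/5750 = 68.23365
V̂(ȳ_st) = Σ W_h² s_h²/n_h, with W_h = N_h/N and N = 5750:
  stratum A: (1900/5750)²·19.5²/436 = 0.0952257
  stratum B: (950/5750)²·17.0²/137 = 0.0575823
  stratum C: (750/5750)²·5.0²/186 = 0.00228672
  stratum D: (650/5750)²·12.9²/103 = 0.0206459
  stratum E: (1500/5750)²·8.0²/371 = 0.0117396
V̂(ȳ_st) = 0.18748
SE(ȳ_st) = √0.18748 = 0.43299

ȳ_st ≈ 68.23, SE ≈ 0.433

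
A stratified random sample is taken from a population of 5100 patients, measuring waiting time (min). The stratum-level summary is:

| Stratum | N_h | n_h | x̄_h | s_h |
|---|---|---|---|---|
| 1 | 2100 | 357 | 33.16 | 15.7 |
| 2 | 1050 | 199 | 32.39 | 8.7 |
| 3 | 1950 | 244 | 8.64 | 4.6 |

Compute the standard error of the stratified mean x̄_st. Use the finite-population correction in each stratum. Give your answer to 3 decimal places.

SE(x̄_st) ≈ 0.348

V̂(x̄_st) = Σ W_h² (1 − n_h/N_h) s_h²/n_h, with W_h = N_h/N and N = 5100:
  stratum 1: (2100/5100)²·(1 − 357/2100)·15.7²/357 = 0.0971645
  stratum 2: (1050/5100)²·(1 − 199/1050)·8.7²/199 = 0.0130666
  stratum 3: (1950/5100)²·(1 − 244/1950)·4.6²/244 = 0.0110917
V̂(x̄_st) = 0.121323
SE(x̄_st) = √0.121323 = 0.348314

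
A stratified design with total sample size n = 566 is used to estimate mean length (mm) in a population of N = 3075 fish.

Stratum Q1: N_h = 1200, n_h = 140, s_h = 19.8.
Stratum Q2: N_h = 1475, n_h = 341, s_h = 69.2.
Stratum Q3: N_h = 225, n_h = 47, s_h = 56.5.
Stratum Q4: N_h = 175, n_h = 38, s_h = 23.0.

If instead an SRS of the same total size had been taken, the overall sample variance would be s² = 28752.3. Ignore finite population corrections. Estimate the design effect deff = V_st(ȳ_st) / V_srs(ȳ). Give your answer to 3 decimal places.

deff ≈ 0.080

V̂(ȳ_st) = Σ W_h² s_h²/n_h, with W_h = N_h/N and N = 3075:
  stratum Q1: (1200/3075)²·19.8²/140 = 0.426456
  stratum Q2: (1475/3075)²·69.2²/341 = 3.23111
  stratum Q3: (225/3075)²·56.5²/47 = 0.363642
  stratum Q4: (175/3075)²·23.0²/38 = 0.0450877
V_st = 4.06629
V_srs = s²/n = 28752.3/566 = 50.7991
deff = V_st / V_srs = 4.06629/50.7991 = 0.0800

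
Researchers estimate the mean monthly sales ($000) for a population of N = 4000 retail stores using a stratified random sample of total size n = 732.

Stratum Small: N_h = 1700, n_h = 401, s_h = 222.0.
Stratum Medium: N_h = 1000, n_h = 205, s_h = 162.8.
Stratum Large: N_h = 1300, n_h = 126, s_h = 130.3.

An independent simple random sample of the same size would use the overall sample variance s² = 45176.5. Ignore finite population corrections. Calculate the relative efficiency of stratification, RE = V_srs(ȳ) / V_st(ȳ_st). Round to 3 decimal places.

V̂(ȳ_st) = Σ W_h² s_h²/n_h, with W_h = N_h/N and N = 4000:
  stratum Small: (1700/4000)²·222.0²/401 = 22.1993
  stratum Medium: (1000/4000)²·162.8²/205 = 8.08044
  stratum Large: (1300/4000)²·130.3²/126 = 14.2326
V_st = 44.5124
V_srs = s²/n = 45176.5/732 = 61.7165
Relative efficiency = V_srs / V_st = 61.7165/44.5124 = 1.3865

RE ≈ 1.387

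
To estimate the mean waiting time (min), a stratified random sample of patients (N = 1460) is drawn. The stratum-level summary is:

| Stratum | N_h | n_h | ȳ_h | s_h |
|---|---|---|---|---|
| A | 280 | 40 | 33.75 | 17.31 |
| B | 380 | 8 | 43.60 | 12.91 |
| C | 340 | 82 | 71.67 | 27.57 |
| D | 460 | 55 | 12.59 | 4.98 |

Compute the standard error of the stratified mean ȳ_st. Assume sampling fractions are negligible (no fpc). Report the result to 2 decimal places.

SE(ȳ_st) ≈ 1.49

V̂(ȳ_st) = Σ W_h² s_h²/n_h, with W_h = N_h/N and N = 1460:
  stratum A: (280/1460)²·17.31²/40 = 0.275515
  stratum B: (380/1460)²·12.91²/8 = 1.41132
  stratum C: (340/1460)²·27.57²/82 = 0.502703
  stratum D: (460/1460)²·4.98²/55 = 0.0447616
V̂(ȳ_st) = 2.23429
SE(ȳ_st) = √2.23429 = 1.49476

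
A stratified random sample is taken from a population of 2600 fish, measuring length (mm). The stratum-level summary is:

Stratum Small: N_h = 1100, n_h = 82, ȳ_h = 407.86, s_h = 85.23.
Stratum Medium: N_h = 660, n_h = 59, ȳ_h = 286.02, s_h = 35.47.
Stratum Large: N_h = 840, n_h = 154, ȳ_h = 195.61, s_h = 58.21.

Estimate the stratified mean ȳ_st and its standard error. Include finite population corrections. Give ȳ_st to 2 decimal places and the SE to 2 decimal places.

ȳ_st ≈ 308.36, SE ≈ 4.22

ȳ_st = Σ W_h ȳ_h = (1100·407.86 + 660·286.02 + 840·195.61)/2600 = 308.35831
V̂(ȳ_st) = Σ W_h² (1 − n_h/N_h) s_h²/n_h, with W_h = N_h/N and N = 2600:
  stratum Small: (1100/2600)²·(1 − 82/1100)·85.23²/82 = 14.6746
  stratum Medium: (660/2600)²·(1 − 59/660)·35.47²/59 = 1.25124
  stratum Large: (840/2600)²·(1 − 154/840)·58.21²/154 = 1.87556
V̂(ȳ_st) = 17.8014
SE(ȳ_st) = √17.8014 = 4.21917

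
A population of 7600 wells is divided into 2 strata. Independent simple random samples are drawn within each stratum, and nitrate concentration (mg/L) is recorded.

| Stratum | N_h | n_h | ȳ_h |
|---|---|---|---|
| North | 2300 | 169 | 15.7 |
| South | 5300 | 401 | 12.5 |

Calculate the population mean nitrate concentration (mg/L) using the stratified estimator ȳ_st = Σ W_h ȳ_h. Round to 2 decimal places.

ȳ_st ≈ 13.47

N = Σ N_h = 7600. Stratum weights W_h = N_h/N.
ȳ_st = (2300·15.7 + 5300·12.5) / 7600 = 13.4684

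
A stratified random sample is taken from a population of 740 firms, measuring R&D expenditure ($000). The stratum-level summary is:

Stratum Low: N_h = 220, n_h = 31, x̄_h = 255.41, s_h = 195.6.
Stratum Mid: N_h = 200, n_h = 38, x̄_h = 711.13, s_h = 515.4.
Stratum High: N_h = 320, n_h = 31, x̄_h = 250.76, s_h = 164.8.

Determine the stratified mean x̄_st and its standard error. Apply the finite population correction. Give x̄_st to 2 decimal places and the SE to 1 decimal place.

x̄_st = Σ W_h x̄_h = (220·255.41 + 200·711.13 + 320·250.76)/740 = 376.56676
V̂(x̄_st) = Σ W_h² (1 − n_h/N_h) s_h²/n_h, with W_h = N_h/N and N = 740:
  stratum Low: (220/740)²·(1 − 31/220)·195.6²/31 = 93.7124
  stratum Mid: (200/740)²·(1 − 38/200)·515.4²/38 = 413.606
  stratum High: (320/740)²·(1 − 31/320)·164.8²/31 = 147.958
V̂(x̄_st) = 655.276
SE(x̄_st) = √655.276 = 25.5984

x̄_st ≈ 376.57, SE ≈ 25.6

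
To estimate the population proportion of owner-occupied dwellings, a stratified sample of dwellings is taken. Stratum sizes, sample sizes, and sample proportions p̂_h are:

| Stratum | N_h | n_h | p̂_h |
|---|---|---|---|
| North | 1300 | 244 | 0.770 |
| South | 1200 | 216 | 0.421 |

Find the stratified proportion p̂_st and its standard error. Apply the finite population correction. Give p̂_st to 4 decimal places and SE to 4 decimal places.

N = 2500; stratum weights W_h = N_h/N.
p̂_st = Σ W_h p̂_h = (1300·0.770 + 1200·0.421)/2500 = 0.60248
V̂(p̂_st) = Σ W_h² (1 − n_h/N_h) p̂_h(1−p̂_h)/(n_h−1):
  stratum North: (1300/2500)²·(1 − 244/1300)·0.770·0.230/243 = 0.000160081
  stratum South: (1200/2500)²·(1 − 216/1200)·0.421·0.579/215 = 0.0002142
V̂(p̂_st) = 0.00037428; SE = √V̂ = 0.0193463

p̂_st ≈ 0.6025, SE ≈ 0.0193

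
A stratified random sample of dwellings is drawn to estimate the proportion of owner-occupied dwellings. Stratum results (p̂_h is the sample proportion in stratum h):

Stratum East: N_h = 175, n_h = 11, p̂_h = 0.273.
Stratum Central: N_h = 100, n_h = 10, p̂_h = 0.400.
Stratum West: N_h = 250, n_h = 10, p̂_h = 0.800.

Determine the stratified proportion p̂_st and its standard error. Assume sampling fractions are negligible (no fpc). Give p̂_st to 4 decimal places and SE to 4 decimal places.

N = 525; stratum weights W_h = N_h/N.
p̂_st = Σ W_h p̂_h = (175·0.273 + 100·0.400 + 250·0.800)/525 = 0.54814
V̂(p̂_st) = Σ W_h² p̂_h(1−p̂_h)/(n_h−1):
  stratum East: (175/525)²·0.273·0.727/10 = 0.00220523
  stratum Central: (100/525)²·0.400·0.600/9 = 0.000967498
  stratum West: (250/525)²·0.800·0.200/9 = 0.00403124
V̂(p̂_st) = 0.00720397; SE = √V̂ = 0.0848762

p̂_st ≈ 0.5481, SE ≈ 0.0849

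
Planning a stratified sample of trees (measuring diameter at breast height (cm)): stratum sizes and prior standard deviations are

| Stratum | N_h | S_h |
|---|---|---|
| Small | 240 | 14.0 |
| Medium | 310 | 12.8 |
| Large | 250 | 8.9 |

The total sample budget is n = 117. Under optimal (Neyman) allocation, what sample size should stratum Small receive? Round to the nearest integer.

41

Neyman allocation: n_h = n · N_h S_h / Σ N_i S_i, with n = 117.
  stratum Small: N_h·S_h = 240·14.0 = 3360.00
  stratum Medium: N_h·S_h = 310·12.8 = 3968.00
  stratum Large: N_h·S_h = 250·8.9 = 2225.00
Σ N_h S_h = 9553.00
n for stratum Small = 117·3360.00/9553.00 = 41.151 → 41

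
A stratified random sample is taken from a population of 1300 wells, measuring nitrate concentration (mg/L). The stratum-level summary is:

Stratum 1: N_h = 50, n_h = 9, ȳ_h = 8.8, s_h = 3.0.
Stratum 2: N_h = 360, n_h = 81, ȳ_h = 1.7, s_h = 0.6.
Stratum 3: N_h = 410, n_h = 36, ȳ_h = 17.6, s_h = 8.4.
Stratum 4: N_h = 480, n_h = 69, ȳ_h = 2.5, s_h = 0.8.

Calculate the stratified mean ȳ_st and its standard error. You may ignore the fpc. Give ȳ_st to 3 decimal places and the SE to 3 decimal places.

ȳ_st = Σ W_h ȳ_h = (50·8.8 + 360·1.7 + 410·17.6 + 480·2.5)/1300 = 7.28308
V̂(ȳ_st) = Σ W_h² s_h²/n_h, with W_h = N_h/N and N = 1300:
  stratum 1: (50/1300)²·3.0²/9 = 0.00147929
  stratum 2: (360/1300)²·0.6²/81 = 0.000340828
  stratum 3: (410/1300)²·8.4²/36 = 0.194956
  stratum 4: (480/1300)²·0.8²/69 = 0.00126452
V̂(ȳ_st) = 0.198041
SE(ȳ_st) = √0.198041 = 0.445018

ȳ_st ≈ 7.283, SE ≈ 0.445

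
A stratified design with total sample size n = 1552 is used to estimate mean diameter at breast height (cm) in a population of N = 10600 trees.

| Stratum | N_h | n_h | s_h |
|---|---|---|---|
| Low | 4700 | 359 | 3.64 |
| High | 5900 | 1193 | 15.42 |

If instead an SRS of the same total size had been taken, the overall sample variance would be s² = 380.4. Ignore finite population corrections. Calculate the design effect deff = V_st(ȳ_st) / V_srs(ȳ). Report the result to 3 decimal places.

deff ≈ 0.282

V̂(ȳ_st) = Σ W_h² s_h²/n_h, with W_h = N_h/N and N = 10600:
  stratum Low: (4700/10600)²·3.64²/359 = 0.00725592
  stratum High: (5900/10600)²·15.42²/1193 = 0.0617477
V_st = 0.0690036
V_srs = s²/n = 380.4/1552 = 0.245103
deff = V_st / V_srs = 0.0690036/0.245103 = 0.2815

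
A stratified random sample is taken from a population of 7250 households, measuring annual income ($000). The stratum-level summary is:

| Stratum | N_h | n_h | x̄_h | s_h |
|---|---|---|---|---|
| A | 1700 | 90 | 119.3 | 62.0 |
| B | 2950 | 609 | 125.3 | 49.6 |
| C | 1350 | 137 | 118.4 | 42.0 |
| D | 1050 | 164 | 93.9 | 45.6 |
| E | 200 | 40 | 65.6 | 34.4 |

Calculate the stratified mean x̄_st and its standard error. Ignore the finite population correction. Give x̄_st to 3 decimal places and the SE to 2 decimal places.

x̄_st ≈ 116.414, SE ≈ 1.94

x̄_st = Σ W_h x̄_h = (1700·119.3 + 2950·125.3 + 1350·118.4 + 1050·93.9 + 200·65.6)/7250 = 116.41379
V̂(x̄_st) = Σ W_h² s_h²/n_h, with W_h = N_h/N and N = 7250:
  stratum A: (1700/7250)²·62.0²/90 = 2.34835
  stratum B: (2950/7250)²·49.6²/609 = 0.668827
  stratum C: (1350/7250)²·42.0²/137 = 0.446447
  stratum D: (1050/7250)²·45.6²/164 = 0.265943
  stratum E: (200/7250)²·34.4²/40 = 0.0225134
V̂(x̄_st) = 3.75208
SE(x̄_st) = √3.75208 = 1.93703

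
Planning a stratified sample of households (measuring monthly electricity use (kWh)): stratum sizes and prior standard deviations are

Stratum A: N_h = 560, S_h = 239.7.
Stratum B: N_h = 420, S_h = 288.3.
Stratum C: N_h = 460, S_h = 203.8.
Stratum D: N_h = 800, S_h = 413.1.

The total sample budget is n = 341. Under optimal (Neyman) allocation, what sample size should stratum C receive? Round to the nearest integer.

Neyman allocation: n_h = n · N_h S_h / Σ N_i S_i, with n = 341.
  stratum A: N_h·S_h = 560·239.7 = 134232.00
  stratum B: N_h·S_h = 420·288.3 = 121086.00
  stratum C: N_h·S_h = 460·203.8 = 93748.00
  stratum D: N_h·S_h = 800·413.1 = 330480.00
Σ N_h S_h = 679546.00
n for stratum C = 341·93748.00/679546.00 = 47.043 → 47

47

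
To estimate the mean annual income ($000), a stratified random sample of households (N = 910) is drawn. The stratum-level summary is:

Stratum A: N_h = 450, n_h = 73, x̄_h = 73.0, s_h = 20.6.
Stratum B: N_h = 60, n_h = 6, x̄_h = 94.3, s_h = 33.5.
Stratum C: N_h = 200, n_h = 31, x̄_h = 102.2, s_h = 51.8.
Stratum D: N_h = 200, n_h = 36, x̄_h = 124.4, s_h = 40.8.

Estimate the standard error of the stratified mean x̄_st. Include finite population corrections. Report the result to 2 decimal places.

SE(x̄_st) ≈ 2.70

V̂(x̄_st) = Σ W_h² (1 − n_h/N_h) s_h²/n_h, with W_h = N_h/N and N = 910:
  stratum A: (450/910)²·(1 − 73/450)·20.6²/73 = 1.19092
  stratum B: (60/910)²·(1 − 6/60)·33.5²/6 = 0.731814
  stratum C: (200/910)²·(1 − 31/200)·51.8²/31 = 3.5329
  stratum D: (200/910)²·(1 − 36/200)·40.8²/36 = 1.83151
V̂(x̄_st) = 7.28715
SE(x̄_st) = √7.28715 = 2.69947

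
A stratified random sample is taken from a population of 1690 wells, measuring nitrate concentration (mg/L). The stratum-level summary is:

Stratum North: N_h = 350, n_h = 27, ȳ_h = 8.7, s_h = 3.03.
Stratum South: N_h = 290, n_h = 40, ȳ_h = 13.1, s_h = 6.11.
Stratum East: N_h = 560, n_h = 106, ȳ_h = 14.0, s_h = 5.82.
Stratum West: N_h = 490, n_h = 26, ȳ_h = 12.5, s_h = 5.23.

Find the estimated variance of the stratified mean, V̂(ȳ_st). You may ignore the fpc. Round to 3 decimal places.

V̂(ȳ_st) = Σ W_h² s_h²/n_h, with W_h = N_h/N and N = 1690:
  stratum North: (350/1690)²·3.03²/27 = 0.0145843
  stratum South: (290/1690)²·6.11²/40 = 0.0274818
  stratum East: (560/1690)²·5.82²/106 = 0.0350867
  stratum West: (490/1690)²·5.23²/26 = 0.08844
V̂(ȳ_st) = 0.165593

V̂(ȳ_st) ≈ 0.166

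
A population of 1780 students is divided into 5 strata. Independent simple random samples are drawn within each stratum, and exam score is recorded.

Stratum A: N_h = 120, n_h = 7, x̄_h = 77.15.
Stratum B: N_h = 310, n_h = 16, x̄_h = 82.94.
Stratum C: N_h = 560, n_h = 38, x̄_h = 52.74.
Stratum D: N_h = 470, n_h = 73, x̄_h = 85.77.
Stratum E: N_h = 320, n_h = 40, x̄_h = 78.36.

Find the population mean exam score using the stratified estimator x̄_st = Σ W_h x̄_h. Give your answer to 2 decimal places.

x̄_st ≈ 72.97

N = Σ N_h = 1780. Stratum weights W_h = N_h/N.
x̄_st = (120·77.15 + 310·82.94 + 560·52.74 + 470·85.77 + 320·78.36) / 1780 = 72.9724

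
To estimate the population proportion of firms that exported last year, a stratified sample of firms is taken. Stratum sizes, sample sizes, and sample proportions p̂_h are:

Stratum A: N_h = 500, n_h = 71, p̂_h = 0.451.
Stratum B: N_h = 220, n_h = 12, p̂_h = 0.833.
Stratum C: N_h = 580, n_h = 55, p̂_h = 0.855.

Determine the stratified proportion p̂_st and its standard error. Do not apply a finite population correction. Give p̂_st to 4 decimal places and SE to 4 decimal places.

N = 1300; stratum weights W_h = N_h/N.
p̂_st = Σ W_h p̂_h = (500·0.451 + 220·0.833 + 580·0.855)/1300 = 0.69589
V̂(p̂_st) = Σ W_h² p̂_h(1−p̂_h)/(n_h−1):
  stratum A: (500/1300)²·0.451·0.549/70 = 0.000523244
  stratum B: (220/1300)²·0.833·0.167/11 = 0.000362182
  stratum C: (580/1300)²·0.855·0.145/54 = 0.000456993
V̂(p̂_st) = 0.00134242; SE = √V̂ = 0.036639

p̂_st ≈ 0.6959, SE ≈ 0.0366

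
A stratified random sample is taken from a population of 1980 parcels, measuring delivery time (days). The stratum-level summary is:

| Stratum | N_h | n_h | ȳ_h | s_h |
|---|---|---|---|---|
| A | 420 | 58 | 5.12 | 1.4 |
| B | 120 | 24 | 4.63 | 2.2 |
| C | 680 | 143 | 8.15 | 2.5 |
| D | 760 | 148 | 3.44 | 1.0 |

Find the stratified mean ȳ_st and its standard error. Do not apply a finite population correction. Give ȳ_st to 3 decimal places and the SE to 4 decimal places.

ȳ_st = Σ W_h ȳ_h = (420·5.12 + 120·4.63 + 680·8.15 + 760·3.44)/1980 = 5.48606
V̂(ȳ_st) = Σ W_h² s_h²/n_h, with W_h = N_h/N and N = 1980:
  stratum A: (420/1980)²·1.4²/58 = 0.00152053
  stratum B: (120/1980)²·2.2²/24 = 0.000740741
  stratum C: (680/1980)²·2.5²/143 = 0.00515503
  stratum D: (760/1980)²·1.0²/148 = 0.000995486
V̂(ȳ_st) = 0.00841179
SE(ȳ_st) = √0.00841179 = 0.0917158

ȳ_st ≈ 5.486, SE ≈ 0.0917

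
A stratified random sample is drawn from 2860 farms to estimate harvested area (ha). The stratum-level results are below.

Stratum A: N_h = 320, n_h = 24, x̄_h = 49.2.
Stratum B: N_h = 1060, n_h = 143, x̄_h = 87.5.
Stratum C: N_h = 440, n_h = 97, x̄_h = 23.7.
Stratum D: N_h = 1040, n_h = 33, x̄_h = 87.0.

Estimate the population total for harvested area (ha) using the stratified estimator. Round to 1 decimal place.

τ̂_st = Σ N_h x̄_h = 320·49.2 + 1060·87.5 + 440·23.7 + 1040·87.0 = 209402.0

τ̂_st ≈ 209402.0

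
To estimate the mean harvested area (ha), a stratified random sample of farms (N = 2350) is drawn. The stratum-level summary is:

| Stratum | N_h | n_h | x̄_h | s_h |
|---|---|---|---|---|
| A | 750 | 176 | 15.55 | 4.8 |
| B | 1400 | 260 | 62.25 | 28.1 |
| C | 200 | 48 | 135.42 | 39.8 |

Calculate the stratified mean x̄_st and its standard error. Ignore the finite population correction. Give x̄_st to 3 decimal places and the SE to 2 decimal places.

x̄_st = Σ W_h x̄_h = (750·15.55 + 1400·62.25 + 200·135.42)/2350 = 53.57298
V̂(x̄_st) = Σ W_h² s_h²/n_h, with W_h = N_h/N and N = 2350:
  stratum A: (750/2350)²·4.8²/176 = 0.0133339
  stratum B: (1400/2350)²·28.1²/260 = 1.07785
  stratum C: (200/2350)²·39.8²/48 = 0.239028
V̂(x̄_st) = 1.33022
SE(x̄_st) = √1.33022 = 1.15335

x̄_st ≈ 53.573, SE ≈ 1.15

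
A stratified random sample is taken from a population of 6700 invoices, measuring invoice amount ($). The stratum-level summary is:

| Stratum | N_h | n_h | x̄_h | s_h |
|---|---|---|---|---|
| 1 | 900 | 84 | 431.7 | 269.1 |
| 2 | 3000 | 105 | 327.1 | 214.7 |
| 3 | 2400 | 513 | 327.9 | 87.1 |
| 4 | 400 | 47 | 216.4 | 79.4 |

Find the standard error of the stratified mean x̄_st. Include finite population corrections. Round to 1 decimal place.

V̂(x̄_st) = Σ W_h² (1 − n_h/N_h) s_h²/n_h, with W_h = N_h/N and N = 6700:
  stratum 1: (900/6700)²·(1 − 84/900)·269.1²/84 = 14.1036
  stratum 2: (3000/6700)²·(1 − 105/3000)·214.7²/105 = 84.9366
  stratum 3: (2400/6700)²·(1 − 513/2400)·87.1²/513 = 1.49194
  stratum 4: (400/6700)²·(1 − 47/400)·79.4²/47 = 0.421918
V̂(x̄_st) = 100.954
SE(x̄_st) = √100.954 = 10.0476

SE(x̄_st) ≈ 10.0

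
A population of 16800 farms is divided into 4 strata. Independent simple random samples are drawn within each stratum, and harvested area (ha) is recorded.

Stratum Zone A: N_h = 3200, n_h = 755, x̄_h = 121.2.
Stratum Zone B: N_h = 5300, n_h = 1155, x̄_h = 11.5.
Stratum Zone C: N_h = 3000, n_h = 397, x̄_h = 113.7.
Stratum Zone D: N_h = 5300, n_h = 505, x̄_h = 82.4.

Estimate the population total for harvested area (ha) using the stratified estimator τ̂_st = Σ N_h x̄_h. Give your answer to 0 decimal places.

τ̂_st ≈ 1226610

τ̂_st = Σ N_h x̄_h = 3200·121.2 + 5300·11.5 + 3000·113.7 + 5300·82.4 = 1226610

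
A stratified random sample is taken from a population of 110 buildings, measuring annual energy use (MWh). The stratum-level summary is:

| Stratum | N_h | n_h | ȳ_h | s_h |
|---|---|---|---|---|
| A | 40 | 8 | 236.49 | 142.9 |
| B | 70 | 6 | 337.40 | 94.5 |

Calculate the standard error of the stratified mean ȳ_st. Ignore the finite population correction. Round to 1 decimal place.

SE(ȳ_st) ≈ 30.7

V̂(ȳ_st) = Σ W_h² s_h²/n_h, with W_h = N_h/N and N = 110:
  stratum A: (40/110)²·142.9²/8 = 337.527
  stratum B: (70/110)²·94.5²/6 = 602.73
V̂(ȳ_st) = 940.258
SE(ȳ_st) = √940.258 = 30.6636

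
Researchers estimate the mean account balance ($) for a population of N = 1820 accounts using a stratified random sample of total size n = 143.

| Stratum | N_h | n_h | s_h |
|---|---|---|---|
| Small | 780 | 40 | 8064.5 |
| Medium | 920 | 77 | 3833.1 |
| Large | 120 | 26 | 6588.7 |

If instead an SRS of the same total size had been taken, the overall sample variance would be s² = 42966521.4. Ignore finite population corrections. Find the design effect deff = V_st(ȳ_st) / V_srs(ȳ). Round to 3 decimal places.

deff ≈ 1.180

V̂(ȳ_st) = Σ W_h² s_h²/n_h, with W_h = N_h/N and N = 1820:
  stratum Small: (780/1820)²·8064.5²/40 = 298635
  stratum Medium: (920/1820)²·3833.1²/77 = 48757.6
  stratum Large: (120/1820)²·6588.7²/26 = 7258.48
V_st = 354652
V_srs = s²/n = 42966521.4/143 = 300465
deff = V_st / V_srs = 354652/300465 = 1.1803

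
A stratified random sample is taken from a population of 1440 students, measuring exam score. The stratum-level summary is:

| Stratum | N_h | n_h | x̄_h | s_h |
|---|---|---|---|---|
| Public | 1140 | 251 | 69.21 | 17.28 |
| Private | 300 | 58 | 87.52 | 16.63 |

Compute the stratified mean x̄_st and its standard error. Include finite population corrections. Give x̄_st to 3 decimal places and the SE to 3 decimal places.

x̄_st = Σ W_h x̄_h = (1140·69.21 + 300·87.52)/1440 = 73.02458
V̂(x̄_st) = Σ W_h² (1 − n_h/N_h) s_h²/n_h, with W_h = N_h/N and N = 1440:
  stratum Public: (1140/1440)²·(1 − 251/1140)·17.28²/251 = 0.581427
  stratum Private: (300/1440)²·(1 − 58/300)·16.63²/58 = 0.166943
V̂(x̄_st) = 0.74837
SE(x̄_st) = √0.74837 = 0.865084

x̄_st ≈ 73.025, SE ≈ 0.865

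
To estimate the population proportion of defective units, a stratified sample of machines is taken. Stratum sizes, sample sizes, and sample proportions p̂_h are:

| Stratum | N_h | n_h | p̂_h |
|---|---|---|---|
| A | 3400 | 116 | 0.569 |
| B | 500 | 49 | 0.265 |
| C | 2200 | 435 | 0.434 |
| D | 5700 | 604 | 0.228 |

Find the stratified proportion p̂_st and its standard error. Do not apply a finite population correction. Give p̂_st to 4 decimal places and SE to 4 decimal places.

N = 11800; stratum weights W_h = N_h/N.
p̂_st = Σ W_h p̂_h = (3400·0.569 + 500·0.265 + 2200·0.434 + 5700·0.228)/11800 = 0.36623
V̂(p̂_st) = Σ W_h² p̂_h(1−p̂_h)/(n_h−1):
  stratum A: (3400/11800)²·0.569·0.431/115 = 0.000177046
  stratum B: (500/11800)²·0.265·0.735/48 = 7.28564e-06
  stratum C: (2200/11800)²·0.434·0.566/434 = 1.96742e-05
  stratum D: (5700/11800)²·0.228·0.772/603 = 6.81115e-05
V̂(p̂_st) = 0.000272117; SE = √V̂ = 0.016496

p̂_st ≈ 0.3662, SE ≈ 0.0165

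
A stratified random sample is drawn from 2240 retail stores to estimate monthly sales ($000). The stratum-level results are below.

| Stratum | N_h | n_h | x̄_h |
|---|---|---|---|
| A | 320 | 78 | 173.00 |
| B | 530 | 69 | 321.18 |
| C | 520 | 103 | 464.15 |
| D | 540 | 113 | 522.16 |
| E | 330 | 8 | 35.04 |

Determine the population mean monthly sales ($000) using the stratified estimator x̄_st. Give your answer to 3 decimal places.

N = Σ N_h = 2240. Stratum weights W_h = N_h/N.
x̄_st = (320·173.00 + 530·321.18 + 520·464.15 + 540·522.16 + 330·35.04) / 2240 = 339.49687

x̄_st ≈ 339.497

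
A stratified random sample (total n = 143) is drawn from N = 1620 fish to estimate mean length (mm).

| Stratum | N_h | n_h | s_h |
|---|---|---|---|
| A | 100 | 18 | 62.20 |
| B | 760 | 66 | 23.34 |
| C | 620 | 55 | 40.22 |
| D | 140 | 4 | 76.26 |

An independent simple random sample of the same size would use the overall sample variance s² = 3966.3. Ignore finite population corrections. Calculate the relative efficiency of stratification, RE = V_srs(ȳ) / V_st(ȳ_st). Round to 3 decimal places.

V̂(ȳ_st) = Σ W_h² s_h²/n_h, with W_h = N_h/N and N = 1620:
  stratum A: (100/1620)²·62.20²/18 = 0.818989
  stratum B: (760/1620)²·23.34²/66 = 1.81658
  stratum C: (620/1620)²·40.22²/55 = 4.30799
  stratum D: (140/1620)²·76.26²/4 = 10.8582
V_st = 17.8018
V_srs = s²/n = 3966.3/143 = 27.7364
Relative efficiency = V_srs / V_st = 27.7364/17.8018 = 1.5581

RE ≈ 1.558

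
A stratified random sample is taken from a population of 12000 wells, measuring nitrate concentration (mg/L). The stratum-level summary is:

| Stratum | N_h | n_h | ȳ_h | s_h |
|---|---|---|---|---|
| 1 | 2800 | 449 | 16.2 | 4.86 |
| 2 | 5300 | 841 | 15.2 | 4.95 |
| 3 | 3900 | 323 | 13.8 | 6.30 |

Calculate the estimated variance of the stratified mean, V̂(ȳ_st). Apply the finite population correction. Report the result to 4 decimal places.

V̂(ȳ_st) = Σ W_h² (1 − n_h/N_h) s_h²/n_h, with W_h = N_h/N and N = 12000:
  stratum 1: (2800/12000)²·(1 − 449/2800)·4.86²/449 = 0.00240477
  stratum 2: (5300/12000)²·(1 − 841/5300)·4.95²/841 = 0.00478151
  stratum 3: (3900/12000)²·(1 − 323/3900)·6.30²/323 = 0.0119042
V̂(ȳ_st) = 0.0190905

V̂(ȳ_st) ≈ 0.0191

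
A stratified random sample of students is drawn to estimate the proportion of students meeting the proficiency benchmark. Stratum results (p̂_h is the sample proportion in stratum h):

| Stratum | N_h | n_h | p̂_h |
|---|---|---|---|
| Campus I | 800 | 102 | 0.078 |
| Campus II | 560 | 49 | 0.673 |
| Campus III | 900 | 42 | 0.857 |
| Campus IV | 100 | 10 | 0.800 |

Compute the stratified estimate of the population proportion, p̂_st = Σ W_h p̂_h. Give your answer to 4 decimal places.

p̂_st ≈ 0.5469

N = 2360; stratum weights W_h = N_h/N.
p̂_st = Σ W_h p̂_h = (800·0.078 + 560·0.673 + 900·0.857 + 100·0.800)/2360 = 0.54686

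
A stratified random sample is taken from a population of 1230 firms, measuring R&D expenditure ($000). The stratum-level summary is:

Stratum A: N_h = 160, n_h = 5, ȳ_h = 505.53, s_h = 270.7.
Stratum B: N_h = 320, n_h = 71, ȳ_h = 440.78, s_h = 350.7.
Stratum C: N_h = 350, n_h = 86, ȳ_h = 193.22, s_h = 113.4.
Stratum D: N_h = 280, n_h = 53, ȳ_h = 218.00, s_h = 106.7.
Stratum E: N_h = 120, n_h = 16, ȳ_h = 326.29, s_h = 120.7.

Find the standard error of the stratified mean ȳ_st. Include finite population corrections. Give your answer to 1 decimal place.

SE(ȳ_st) ≈ 18.9

V̂(ȳ_st) = Σ W_h² (1 − n_h/N_h) s_h²/n_h, with W_h = N_h/N and N = 1230:
  stratum A: (160/1230)²·(1 − 5/160)·270.7²/5 = 240.241
  stratum B: (320/1230)²·(1 − 71/320)·350.7²/71 = 91.2331
  stratum C: (350/1230)²·(1 − 86/350)·113.4²/86 = 9.13249
  stratum D: (280/1230)²·(1 − 53/280)·106.7²/53 = 9.02457
  stratum E: (120/1230)²·(1 − 16/120)·120.7²/16 = 7.51102
V̂(ȳ_st) = 357.143
SE(ȳ_st) = √357.143 = 18.8982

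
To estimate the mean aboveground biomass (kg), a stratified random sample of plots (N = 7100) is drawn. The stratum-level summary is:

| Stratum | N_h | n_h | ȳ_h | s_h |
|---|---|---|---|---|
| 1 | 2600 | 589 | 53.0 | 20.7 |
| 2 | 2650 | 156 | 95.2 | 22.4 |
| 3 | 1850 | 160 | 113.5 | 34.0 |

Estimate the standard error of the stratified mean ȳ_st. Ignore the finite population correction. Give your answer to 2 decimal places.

V̂(ȳ_st) = Σ W_h² s_h²/n_h, with W_h = N_h/N and N = 7100:
  stratum 1: (2600/7100)²·20.7²/589 = 0.0975563
  stratum 2: (2650/7100)²·22.4²/156 = 0.448071
  stratum 3: (1850/7100)²·34.0²/160 = 0.490529
V̂(ȳ_st) = 1.03616
SE(ȳ_st) = √1.03616 = 1.01792

SE(ȳ_st) ≈ 1.02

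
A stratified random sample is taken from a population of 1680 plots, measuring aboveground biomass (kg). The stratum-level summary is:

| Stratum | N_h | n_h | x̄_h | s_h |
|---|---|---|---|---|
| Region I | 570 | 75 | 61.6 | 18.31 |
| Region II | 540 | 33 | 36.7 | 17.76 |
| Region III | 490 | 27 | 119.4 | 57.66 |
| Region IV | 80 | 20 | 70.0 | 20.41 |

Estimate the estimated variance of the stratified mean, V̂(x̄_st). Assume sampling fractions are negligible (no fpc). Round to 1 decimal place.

V̂(x̄_st) ≈ 12.0

V̂(x̄_st) = Σ W_h² s_h²/n_h, with W_h = N_h/N and N = 1680:
  stratum Region I: (570/1680)²·18.31²/75 = 0.514573
  stratum Region II: (540/1680)²·17.76²/33 = 0.987509
  stratum Region III: (490/1680)²·57.66²/27 = 10.4751
  stratum Region IV: (80/1680)²·20.41²/20 = 0.0472299
V̂(x̄_st) = 12.0244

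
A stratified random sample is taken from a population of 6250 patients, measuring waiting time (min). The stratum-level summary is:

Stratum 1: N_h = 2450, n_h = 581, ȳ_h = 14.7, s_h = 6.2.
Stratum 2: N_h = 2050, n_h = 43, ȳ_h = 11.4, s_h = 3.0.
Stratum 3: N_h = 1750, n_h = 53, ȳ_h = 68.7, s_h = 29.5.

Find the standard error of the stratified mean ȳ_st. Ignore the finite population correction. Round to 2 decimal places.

SE(ȳ_st) ≈ 1.15

V̂(ȳ_st) = Σ W_h² s_h²/n_h, with W_h = N_h/N and N = 6250:
  stratum 1: (2450/6250)²·6.2²/581 = 0.0101667
  stratum 2: (2050/6250)²·3.0²/43 = 0.0225176
  stratum 3: (1750/6250)²·29.5²/53 = 1.28731
V̂(ȳ_st) = 1.32
SE(ȳ_st) = √1.32 = 1.14891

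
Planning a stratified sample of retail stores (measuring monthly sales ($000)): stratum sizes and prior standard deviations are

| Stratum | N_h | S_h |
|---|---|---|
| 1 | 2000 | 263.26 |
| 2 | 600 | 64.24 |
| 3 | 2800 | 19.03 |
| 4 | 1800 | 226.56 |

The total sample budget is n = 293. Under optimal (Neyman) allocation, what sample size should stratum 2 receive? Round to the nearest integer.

Neyman allocation: n_h = n · N_h S_h / Σ N_i S_i, with n = 293.
  stratum 1: N_h·S_h = 2000·263.26 = 526520.00
  stratum 2: N_h·S_h = 600·64.24 = 38544.00
  stratum 3: N_h·S_h = 2800·19.03 = 53284.00
  stratum 4: N_h·S_h = 1800·226.56 = 407808.00
Σ N_h S_h = 1026156.00
n for stratum 2 = 293·38544.00/1026156.00 = 11.006 → 11

11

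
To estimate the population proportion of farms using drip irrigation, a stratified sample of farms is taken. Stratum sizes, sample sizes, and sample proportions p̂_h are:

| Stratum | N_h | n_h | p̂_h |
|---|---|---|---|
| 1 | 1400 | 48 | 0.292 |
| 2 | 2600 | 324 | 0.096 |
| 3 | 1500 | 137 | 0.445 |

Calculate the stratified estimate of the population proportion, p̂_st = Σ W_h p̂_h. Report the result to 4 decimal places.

N = 5500; stratum weights W_h = N_h/N.
p̂_st = Σ W_h p̂_h = (1400·0.292 + 2600·0.096 + 1500·0.445)/5500 = 0.24107

p̂_st ≈ 0.2411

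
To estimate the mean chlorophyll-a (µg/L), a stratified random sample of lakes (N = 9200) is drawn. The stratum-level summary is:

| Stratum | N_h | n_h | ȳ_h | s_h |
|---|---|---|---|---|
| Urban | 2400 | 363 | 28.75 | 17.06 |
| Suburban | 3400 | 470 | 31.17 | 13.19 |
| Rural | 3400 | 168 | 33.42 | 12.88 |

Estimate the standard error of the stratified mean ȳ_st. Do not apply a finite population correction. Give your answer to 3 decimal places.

V̂(ȳ_st) = Σ W_h² s_h²/n_h, with W_h = N_h/N and N = 9200:
  stratum Urban: (2400/9200)²·17.06²/363 = 0.054563
  stratum Suburban: (3400/9200)²·13.19²/470 = 0.0505561
  stratum Rural: (3400/9200)²·12.88²/168 = 0.134867
V̂(ȳ_st) = 0.239986
SE(ȳ_st) = √0.239986 = 0.489883

SE(ȳ_st) ≈ 0.490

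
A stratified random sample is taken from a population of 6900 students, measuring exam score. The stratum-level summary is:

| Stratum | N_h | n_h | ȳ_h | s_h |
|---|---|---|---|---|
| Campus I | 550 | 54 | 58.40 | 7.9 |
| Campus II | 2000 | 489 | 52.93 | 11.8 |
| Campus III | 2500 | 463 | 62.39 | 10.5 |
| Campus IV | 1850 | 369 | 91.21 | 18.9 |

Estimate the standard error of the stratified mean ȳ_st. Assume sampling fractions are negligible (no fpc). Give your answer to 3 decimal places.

SE(ȳ_st) ≈ 0.363

V̂(ȳ_st) = Σ W_h² s_h²/n_h, with W_h = N_h/N and N = 6900:
  stratum Campus I: (550/6900)²·7.9²/54 = 0.00734324
  stratum Campus II: (2000/6900)²·11.8²/489 = 0.0239231
  stratum Campus III: (2500/6900)²·10.5²/463 = 0.0312593
  stratum Campus IV: (1850/6900)²·18.9²/369 = 0.0695893
V̂(ȳ_st) = 0.132115
SE(ȳ_st) = √0.132115 = 0.363476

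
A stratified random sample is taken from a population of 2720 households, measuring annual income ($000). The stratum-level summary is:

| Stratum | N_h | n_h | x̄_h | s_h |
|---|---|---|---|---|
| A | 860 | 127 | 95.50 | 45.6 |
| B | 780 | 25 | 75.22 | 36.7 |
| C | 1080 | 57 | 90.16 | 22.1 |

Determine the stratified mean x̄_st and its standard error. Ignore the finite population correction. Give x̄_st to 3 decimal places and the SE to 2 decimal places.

x̄_st = Σ W_h x̄_h = (860·95.50 + 780·75.22 + 1080·90.16)/2720 = 87.56412
V̂(x̄_st) = Σ W_h² s_h²/n_h, with W_h = N_h/N and N = 2720:
  stratum A: (860/2720)²·45.6²/127 = 1.63676
  stratum B: (780/2720)²·36.7²/25 = 4.43041
  stratum C: (1080/2720)²·22.1²/57 = 1.35089
V̂(x̄_st) = 7.41805
SE(x̄_st) = √7.41805 = 2.72361

x̄_st ≈ 87.564, SE ≈ 2.72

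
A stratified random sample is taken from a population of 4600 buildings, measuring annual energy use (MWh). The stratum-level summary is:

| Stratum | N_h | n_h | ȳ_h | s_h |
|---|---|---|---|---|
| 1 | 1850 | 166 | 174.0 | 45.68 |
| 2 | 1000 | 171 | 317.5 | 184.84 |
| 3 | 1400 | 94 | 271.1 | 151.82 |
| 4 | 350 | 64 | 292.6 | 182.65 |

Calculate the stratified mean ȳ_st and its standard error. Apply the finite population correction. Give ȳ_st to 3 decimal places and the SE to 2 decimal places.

ȳ_st = Σ W_h ȳ_h = (1850·174.0 + 1000·317.5 + 1400·271.1 + 350·292.6)/4600 = 243.77174
V̂(ȳ_st) = Σ W_h² (1 − n_h/N_h) s_h²/n_h, with W_h = N_h/N and N = 4600:
  stratum 1: (1850/4600)²·(1 − 166/1850)·45.68²/166 = 1.85073
  stratum 2: (1000/4600)²·(1 − 171/1000)·184.84²/171 = 7.82771
  stratum 3: (1400/4600)²·(1 − 94/1400)·151.82²/94 = 21.1878
  stratum 4: (350/4600)²·(1 − 64/350)·182.65²/64 = 2.46591
V̂(ȳ_st) = 33.3321
SE(ȳ_st) = √33.3321 = 5.7734

ȳ_st ≈ 243.772, SE ≈ 5.77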